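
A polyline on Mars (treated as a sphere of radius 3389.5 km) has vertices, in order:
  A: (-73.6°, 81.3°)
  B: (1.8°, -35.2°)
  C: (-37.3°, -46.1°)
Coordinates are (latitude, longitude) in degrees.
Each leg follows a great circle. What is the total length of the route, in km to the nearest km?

Leg A→B: central angle 1.7275 rad, distance 5855.3 km.
Leg B→C: central angle 0.7049 rad, distance 2389.1 km.
Total: 5855.3 + 2389.1 ≈ 8244 km.

8244 km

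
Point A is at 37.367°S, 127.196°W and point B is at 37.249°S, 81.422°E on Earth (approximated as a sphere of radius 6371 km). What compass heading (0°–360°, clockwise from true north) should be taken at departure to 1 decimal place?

202.8°

Δλ = -151.382° = -2.6421 rad.
y = sin Δλ · cos φ₂ = (-0.4790)(0.7960) = -0.3813
x = cos φ₁ sin φ₂ − sin φ₁ cos φ₂ cos Δλ = (0.7948)(-0.6053) − (-0.6069)(0.7960)(-0.8778) = -0.9051
θ = atan2(y, x) = -157.16°; adding 360° gives 202.8°.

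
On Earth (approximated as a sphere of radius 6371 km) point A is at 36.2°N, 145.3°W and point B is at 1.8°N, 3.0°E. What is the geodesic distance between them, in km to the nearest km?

With latitudes φ₁ = 36.200°, φ₂ = 1.800° and longitude difference Δλ = 148.300°:
cos c = sin φ₁ sin φ₂ + cos φ₁ cos φ₂ cos Δλ = (0.5906)(0.0314) + (0.8070)(0.9995)(-0.8508) = -0.66768,
so c = arccos(-0.66768) = 2.30189 rad.
Distance = R·c = 6371 × 2.3019 ≈ 14665 km.

14665 km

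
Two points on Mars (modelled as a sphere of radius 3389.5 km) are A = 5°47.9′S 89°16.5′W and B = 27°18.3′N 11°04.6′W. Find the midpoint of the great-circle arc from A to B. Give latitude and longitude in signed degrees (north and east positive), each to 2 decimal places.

13.74°, -52.80°

Central angle δ = 1.4359 rad. Interpolating on the sphere with fraction f = 0.5:
P = [sin((1−f)δ)·A + sin(fδ)·B] / sin δ = 0.6639·A + 0.6639·B in Cartesian coordinates,
giving P = (0.5873, -0.7738, 0.2375), i.e. latitude 13.74°, longitude -52.80°.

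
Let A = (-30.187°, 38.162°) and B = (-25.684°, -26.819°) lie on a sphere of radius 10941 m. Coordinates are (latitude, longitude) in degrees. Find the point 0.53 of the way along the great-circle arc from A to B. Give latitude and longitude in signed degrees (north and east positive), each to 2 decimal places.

Central angle δ = 0.9916 rad. Interpolating on the sphere with fraction f = 0.53:
P = [sin((1−f)δ)·A + sin(fδ)·B] / sin δ = 0.5369·A + 0.5995·B in Cartesian coordinates,
giving P = (0.8470, 0.0430, -0.5298), i.e. latitude -31.99°, longitude 2.91°.

-31.99°, 2.91°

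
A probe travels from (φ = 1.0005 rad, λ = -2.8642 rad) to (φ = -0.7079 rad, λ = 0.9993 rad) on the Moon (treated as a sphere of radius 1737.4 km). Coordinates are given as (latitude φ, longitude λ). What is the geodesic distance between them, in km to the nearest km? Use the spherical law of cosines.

In radians: φ₁ = 1.0005, φ₂ = -0.7079, Δλ = -138.638° = -2.4197 rad.
cos c = sin φ₁ sin φ₂ + cos φ₁ cos φ₂ cos Δλ = (0.8417)(-0.6502) + (0.5399)(0.7597)(-0.7505) = -0.85518,
so c = arccos(-0.85518) = 2.59670 rad.
Distance = R·c = 1737.4 × 2.5967 ≈ 4511 km.

4511 km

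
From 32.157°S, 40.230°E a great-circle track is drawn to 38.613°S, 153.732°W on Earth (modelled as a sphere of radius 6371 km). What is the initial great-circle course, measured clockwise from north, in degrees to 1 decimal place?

168.6°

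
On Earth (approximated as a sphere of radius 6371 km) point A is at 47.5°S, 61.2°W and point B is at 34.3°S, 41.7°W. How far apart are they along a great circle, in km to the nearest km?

2189 km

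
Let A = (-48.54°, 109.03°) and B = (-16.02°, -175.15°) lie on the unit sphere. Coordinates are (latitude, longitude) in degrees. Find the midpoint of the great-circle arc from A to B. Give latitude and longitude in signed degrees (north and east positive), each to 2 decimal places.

Central angle δ = 1.1996 rad. Interpolating on the sphere with fraction f = 0.5:
P = [sin((1−f)δ)·A + sin(fδ)·B] / sin δ = 0.6057·A + 0.6057·B in Cartesian coordinates,
giving P = (-0.7109, 0.3299, -0.6211), i.e. latitude -38.40°, longitude 155.10°.

-38.40°, 155.10°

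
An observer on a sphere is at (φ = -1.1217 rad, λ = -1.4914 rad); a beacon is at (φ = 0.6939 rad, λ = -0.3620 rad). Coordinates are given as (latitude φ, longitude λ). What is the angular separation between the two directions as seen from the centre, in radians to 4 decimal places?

In radians: φ₁ = -1.1217, φ₂ = 0.6939, Δλ = 64.710° = 1.1294 rad.
cos c = sin φ₁ sin φ₂ + cos φ₁ cos φ₂ cos Δλ = (-0.9008)(0.6395) + (0.4342)(0.7688)(0.4272) = -0.43354,
so c = arccos(-0.43354) = 2.01922 rad.
So the angular separation is 2.0192 rad.

2.0192 rad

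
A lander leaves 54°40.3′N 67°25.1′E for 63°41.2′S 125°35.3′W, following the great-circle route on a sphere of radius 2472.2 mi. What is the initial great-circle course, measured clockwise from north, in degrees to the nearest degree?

With φ₁ = 0.9542, φ₂ = -1.1115, Δλ = 2.9146 rad, the forward-azimuth formula gives
θ = atan2( sin Δλ cos φ₂ , cos φ₁ sin φ₂ − sin φ₁ cos φ₂ cos Δλ ) = atan2(0.0998, -0.1660) = 148.99°.
So the initial bearing is 149°.

149°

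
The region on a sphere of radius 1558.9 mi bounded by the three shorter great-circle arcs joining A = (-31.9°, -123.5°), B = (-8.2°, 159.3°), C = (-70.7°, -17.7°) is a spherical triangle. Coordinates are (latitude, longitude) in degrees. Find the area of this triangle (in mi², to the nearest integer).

2445053 mi²

Side lengths (central angles): a = 1.7641, b = 1.1348, c = 1.3062 rad; semiperimeter s = 2.1025.
By l'Huilier's theorem, tan(E/4) = √[tan(s/2) tan((s−a)/2) tan((s−b)/2) tan((s−c)/2)], giving spherical excess E = 1.0061 rad.
Area = E·R² = 1.0061 × (1558.9)² ≈ 2445053 mi².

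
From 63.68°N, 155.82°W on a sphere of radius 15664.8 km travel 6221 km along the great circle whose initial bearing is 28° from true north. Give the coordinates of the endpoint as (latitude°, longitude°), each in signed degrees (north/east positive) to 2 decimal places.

Angular distance δ = d/R = 6221/15664.8 = 0.39713 rad; initial bearing θ = 0.4887 rad.
sin φ₂ = sin φ₁ cos δ + cos φ₁ sin δ cos θ = (0.8963)(0.9222) + (0.4434)(0.3868)(0.8829) = 0.9780, so φ₂ = 77.96°.
Δλ = atan2(sin θ sin δ cos φ₁, cos δ − sin φ₁ sin φ₂) = atan2(0.0805, 0.0456) = 60.489°.
λ₂ = -155.820° + 60.489° = -95.33°.

77.96°, -95.33°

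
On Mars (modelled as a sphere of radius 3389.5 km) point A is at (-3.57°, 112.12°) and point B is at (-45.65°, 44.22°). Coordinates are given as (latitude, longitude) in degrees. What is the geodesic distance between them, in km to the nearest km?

4267 km

With latitudes φ₁ = -3.570°, φ₂ = -45.650° and longitude difference Δλ = -67.900°:
cos c = sin φ₁ sin φ₂ + cos φ₁ cos φ₂ cos Δλ = (-0.0623)(-0.7151) + (0.9981)(0.6990)(0.3762) = 0.30701,
so c = arccos(0.30701) = 1.25874 rad.
Distance = R·c = 3389.5 × 1.2587 ≈ 4267 km.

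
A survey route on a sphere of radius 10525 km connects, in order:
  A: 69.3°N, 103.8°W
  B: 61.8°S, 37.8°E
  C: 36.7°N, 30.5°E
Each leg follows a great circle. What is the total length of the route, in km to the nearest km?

Leg A→B: central angle 2.8415 rad, distance 29907.0 km.
Leg B→C: central angle 1.7223 rad, distance 18126.7 km.
Total: 29907.0 + 18126.7 ≈ 48034 km.

48034 km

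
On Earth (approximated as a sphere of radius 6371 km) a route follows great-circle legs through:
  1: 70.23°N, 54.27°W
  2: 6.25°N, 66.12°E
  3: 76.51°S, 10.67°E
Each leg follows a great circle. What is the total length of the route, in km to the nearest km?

20283 km

Leg 1→2: central angle 1.6385 rad, distance 10438.8 km.
Leg 2→3: central angle 1.5451 rad, distance 9844.1 km.
Total: 10438.8 + 9844.1 ≈ 20283 km.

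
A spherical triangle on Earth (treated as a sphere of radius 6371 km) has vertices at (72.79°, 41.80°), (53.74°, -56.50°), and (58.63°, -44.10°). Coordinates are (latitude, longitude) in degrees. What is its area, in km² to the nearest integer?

Side lengths (central angles): a = 0.1473, b = 0.5977, c = 0.7303 rad; semiperimeter s = 0.7376.
By l'Huilier's theorem, tan(E/4) = √[tan(s/2) tan((s−a)/2) tan((s−b)/2) tan((s−c)/2)], giving spherical excess E = 0.0220 rad.
Area = E·R² = 0.0220 × (6371)² ≈ 893200 km².

893200 km²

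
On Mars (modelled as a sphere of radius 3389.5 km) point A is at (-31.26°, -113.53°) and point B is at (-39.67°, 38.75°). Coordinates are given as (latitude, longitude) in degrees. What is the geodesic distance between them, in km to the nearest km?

6185 km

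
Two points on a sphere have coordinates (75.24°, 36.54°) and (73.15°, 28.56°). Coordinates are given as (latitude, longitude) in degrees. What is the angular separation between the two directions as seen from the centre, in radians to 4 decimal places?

0.0525 rad

With latitudes φ₁ = 75.240°, φ₂ = 73.150° and longitude difference Δλ = -7.980°:
Haversine: a = sin²(Δφ/2) + cos φ₁ cos φ₂ sin²(Δλ/2) = 0.0003 + (0.2548)(0.2899)(0.0048) = 0.00069.
Central angle c = 2·arcsin(√a) = 0.05255 rad.
So the angular separation is 0.0525 rad.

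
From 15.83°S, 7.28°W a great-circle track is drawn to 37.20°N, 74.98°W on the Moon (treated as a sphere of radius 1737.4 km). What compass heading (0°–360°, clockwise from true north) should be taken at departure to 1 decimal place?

With φ₁ = -0.2763, φ₂ = 0.6493, Δλ = -1.1816 rad, the forward-azimuth formula gives
θ = atan2( sin Δλ cos φ₂ , cos φ₁ sin φ₂ − sin φ₁ cos φ₂ cos Δλ ) = atan2(-0.7370, 0.6641) = -47.98°.
Adding 360° brings this into [0°, 360°): 312.0°.

312.0°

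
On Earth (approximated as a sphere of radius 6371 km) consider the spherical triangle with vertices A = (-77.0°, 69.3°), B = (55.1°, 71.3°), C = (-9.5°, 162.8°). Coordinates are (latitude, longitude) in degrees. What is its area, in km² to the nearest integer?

93445333 km²

Side lengths (central angles): a = 1.7215, b = 1.4230, c = 2.3057 rad; semiperimeter s = 2.7251.
By l'Huilier's theorem, tan(E/4) = √[tan(s/2) tan((s−a)/2) tan((s−b)/2) tan((s−c)/2)], giving spherical excess E = 2.3022 rad.
Area = E·R² = 2.3022 × (6371)² ≈ 93445333 km².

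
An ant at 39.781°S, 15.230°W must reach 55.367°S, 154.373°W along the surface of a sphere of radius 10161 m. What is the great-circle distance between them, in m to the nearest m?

13955 m

With latitudes φ₁ = -39.781°, φ₂ = -55.367° and longitude difference Δλ = -139.143°:
cos c = sin φ₁ sin φ₂ + cos φ₁ cos φ₂ cos Δλ = (-0.6399)(-0.8228) + (0.7685)(0.5683)(-0.7563) = 0.19615,
so c = arccos(0.19615) = 1.37337 rad.
Distance = R·c = 10161 × 1.3734 ≈ 13955 m.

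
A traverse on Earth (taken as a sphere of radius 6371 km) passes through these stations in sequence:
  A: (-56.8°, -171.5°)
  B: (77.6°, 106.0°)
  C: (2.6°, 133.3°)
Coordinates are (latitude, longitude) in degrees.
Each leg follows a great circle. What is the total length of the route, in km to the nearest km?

24432 km

Leg A→B: central angle 2.5013 rad, distance 15935.5 km.
Leg B→C: central angle 1.3337 rad, distance 8496.7 km.
Total: 15935.5 + 8496.7 ≈ 24432 km.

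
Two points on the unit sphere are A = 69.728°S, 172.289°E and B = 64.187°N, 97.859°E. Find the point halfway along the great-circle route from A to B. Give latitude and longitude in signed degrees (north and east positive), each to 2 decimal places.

-3.46°, 130.14°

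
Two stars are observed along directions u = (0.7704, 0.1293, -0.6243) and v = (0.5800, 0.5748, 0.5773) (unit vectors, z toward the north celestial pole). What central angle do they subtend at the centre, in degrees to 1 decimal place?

u·v = 0.1607; |u| = 1.0000, |v| = 1.0000.
cos θ = (u·v)/(|u||v|) = 0.1607, so θ = 80.8°.

80.8°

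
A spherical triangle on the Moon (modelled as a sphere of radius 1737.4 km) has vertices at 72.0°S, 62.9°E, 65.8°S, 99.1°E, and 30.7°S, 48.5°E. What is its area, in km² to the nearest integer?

284731 km²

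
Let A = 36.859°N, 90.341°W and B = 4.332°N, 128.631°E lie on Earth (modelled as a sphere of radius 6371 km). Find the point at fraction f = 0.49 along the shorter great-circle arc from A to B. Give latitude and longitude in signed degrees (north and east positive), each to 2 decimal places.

47.63°, -176.40°

Central angle δ = 2.1834 rad. Interpolating on the sphere with fraction f = 0.49:
P = [sin((1−f)δ)·A + sin(fδ)·B] / sin δ = 1.0966·A + 1.0720·B in Cartesian coordinates,
giving P = (-0.6726, -0.0424, 0.7388), i.e. latitude 47.63°, longitude -176.40°.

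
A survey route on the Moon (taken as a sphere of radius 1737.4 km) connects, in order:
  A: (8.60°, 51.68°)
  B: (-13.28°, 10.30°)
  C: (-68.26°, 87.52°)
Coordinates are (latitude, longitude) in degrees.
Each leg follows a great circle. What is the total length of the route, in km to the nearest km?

3624 km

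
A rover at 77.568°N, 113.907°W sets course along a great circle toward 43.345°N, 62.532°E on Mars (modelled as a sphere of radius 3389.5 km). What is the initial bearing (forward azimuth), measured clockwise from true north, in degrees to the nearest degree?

With φ₁ = 1.3538, φ₂ = 0.7565, Δλ = 3.0794 rad, the forward-azimuth formula gives
θ = atan2( sin Δλ cos φ₂ , cos φ₁ sin φ₂ − sin φ₁ cos φ₂ cos Δλ ) = atan2(0.0452, 0.8566) = 3.02°.
So the initial bearing is 3°.

3°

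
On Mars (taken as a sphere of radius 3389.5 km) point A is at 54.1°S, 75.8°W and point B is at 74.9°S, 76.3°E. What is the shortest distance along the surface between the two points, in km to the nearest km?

2939 km

Let φ₁ = -0.9442 rad, φ₂ = -1.3073 rad, and Δλ = 2.6546 rad.
cos c = sin φ₁ sin φ₂ + cos φ₁ cos φ₂ cos Δλ = (-0.8100)(-0.9655) + (0.5864)(0.2605)(-0.8838) = 0.64708,
so c = arccos(0.64708) = 0.86705 rad.
Distance = R·c = 3389.5 × 0.8671 ≈ 2939 km.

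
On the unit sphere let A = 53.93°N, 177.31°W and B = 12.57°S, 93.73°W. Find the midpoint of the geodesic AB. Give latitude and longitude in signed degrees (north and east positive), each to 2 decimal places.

26.30°, -123.05°

Central angle δ = 1.6827 rad. Interpolating on the sphere with fraction f = 0.5:
P = [sin((1−f)δ)·A + sin(fδ)·B] / sin δ = 0.7502·A + 0.7502·B in Cartesian coordinates,
giving P = (-0.4889, -0.7514, 0.4431), i.e. latitude 26.30°, longitude -123.05°.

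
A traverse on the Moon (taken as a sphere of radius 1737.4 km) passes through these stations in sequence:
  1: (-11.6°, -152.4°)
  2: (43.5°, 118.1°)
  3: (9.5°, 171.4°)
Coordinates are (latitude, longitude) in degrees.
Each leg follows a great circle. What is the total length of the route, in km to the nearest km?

Leg 1→2: central angle 1.7034 rad, distance 2959.5 km.
Leg 2→3: central angle 0.9990 rad, distance 1735.6 km.
Total: 2959.5 + 1735.6 ≈ 4695 km.

4695 km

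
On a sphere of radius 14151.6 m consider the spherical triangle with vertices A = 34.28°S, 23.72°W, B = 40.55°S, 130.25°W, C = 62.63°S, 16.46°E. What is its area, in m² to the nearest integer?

101454557 m²

Side lengths (central angles): a = 1.2814, b = 0.6593, c = 1.3821 rad; semiperimeter s = 1.6614.
By l'Huilier's theorem, tan(E/4) = √[tan(s/2) tan((s−a)/2) tan((s−b)/2) tan((s−c)/2)], giving spherical excess E = 0.5066 rad.
Area = E·R² = 0.5066 × (14151.6)² ≈ 101454557 m².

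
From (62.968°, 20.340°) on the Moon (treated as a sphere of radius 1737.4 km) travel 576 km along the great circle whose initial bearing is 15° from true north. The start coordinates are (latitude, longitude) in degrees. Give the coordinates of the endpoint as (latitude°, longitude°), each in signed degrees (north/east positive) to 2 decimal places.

80.11°, 49.71°

Angular distance δ = d/R = 576/1737.4 = 0.33153 rad; initial bearing θ = 0.2618 rad.
sin φ₂ = sin φ₁ cos δ + cos φ₁ sin δ cos θ = (0.8908)(0.9455) + (0.4545)(0.3255)(0.9659) = 0.9851, so φ₂ = 80.11°.
Δλ = atan2(sin θ sin δ cos φ₁, cos δ − sin φ₁ sin φ₂) = atan2(0.0383, 0.0680) = 29.371°.
λ₂ = 20.340° + 29.371° = 49.71°.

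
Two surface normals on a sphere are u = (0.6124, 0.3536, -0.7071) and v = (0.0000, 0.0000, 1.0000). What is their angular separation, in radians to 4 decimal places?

2.3562 rad

u·v = -0.7071; |u| = 1.0000, |v| = 1.0000.
cos θ = (u·v)/(|u||v|) = -0.7071, so θ = 2.3562 rad.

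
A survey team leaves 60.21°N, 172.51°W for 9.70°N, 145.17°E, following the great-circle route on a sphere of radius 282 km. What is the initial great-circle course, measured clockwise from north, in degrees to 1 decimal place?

Δλ = -42.320° = -0.7386 rad.
y = sin Δλ · cos φ₂ = (-0.6733)(0.9857) = -0.6636
x = cos φ₁ sin φ₂ − sin φ₁ cos φ₂ cos Δλ = (0.4968)(0.1685) − (0.8679)(0.9857)(0.7394) = -0.5488
θ = atan2(y, x) = -129.59°; adding 360° gives 230.4°.

230.4°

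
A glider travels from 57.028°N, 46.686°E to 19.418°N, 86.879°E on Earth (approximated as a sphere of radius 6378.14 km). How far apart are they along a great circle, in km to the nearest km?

With latitudes φ₁ = 57.028°, φ₂ = 19.418° and longitude difference Δλ = 40.193°:
cos c = sin φ₁ sin φ₂ + cos φ₁ cos φ₂ cos Δλ = (0.8389)(0.3325) + (0.5442)(0.9431)(0.7639) = 0.67099,
so c = arccos(0.67099) = 0.83526 rad.
Distance = R·c = 6378.14 × 0.8353 ≈ 5327 km.

5327 km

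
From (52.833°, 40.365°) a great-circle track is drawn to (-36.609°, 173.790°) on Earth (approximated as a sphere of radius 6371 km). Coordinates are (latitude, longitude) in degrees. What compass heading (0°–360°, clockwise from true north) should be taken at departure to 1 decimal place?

82.2°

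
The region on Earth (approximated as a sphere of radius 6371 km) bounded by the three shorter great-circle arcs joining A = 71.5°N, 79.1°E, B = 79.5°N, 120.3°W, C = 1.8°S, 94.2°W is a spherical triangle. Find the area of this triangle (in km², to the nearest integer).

5438709 km²

Side lengths (central angles): a = 1.4377, b = 1.9228, c = 0.4993 rad; semiperimeter s = 1.9299.
By l'Huilier's theorem, tan(E/4) = √[tan(s/2) tan((s−a)/2) tan((s−b)/2) tan((s−c)/2)], giving spherical excess E = 0.1340 rad.
Area = E·R² = 0.1340 × (6371)² ≈ 5438709 km².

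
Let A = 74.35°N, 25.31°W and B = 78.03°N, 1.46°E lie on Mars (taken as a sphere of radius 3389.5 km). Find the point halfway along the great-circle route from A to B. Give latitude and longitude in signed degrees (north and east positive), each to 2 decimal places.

76.55°, -13.71°

Central angle δ = 0.1270 rad. Interpolating on the sphere with fraction f = 0.5:
P = [sin((1−f)δ)·A + sin(fδ)·B] / sin δ = 0.5010·A + 0.5010·B in Cartesian coordinates,
giving P = (0.2261, -0.0551, 0.9726), i.e. latitude 76.55°, longitude -13.71°.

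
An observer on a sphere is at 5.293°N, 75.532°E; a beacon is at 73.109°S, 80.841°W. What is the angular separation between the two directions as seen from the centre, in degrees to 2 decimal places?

110.69°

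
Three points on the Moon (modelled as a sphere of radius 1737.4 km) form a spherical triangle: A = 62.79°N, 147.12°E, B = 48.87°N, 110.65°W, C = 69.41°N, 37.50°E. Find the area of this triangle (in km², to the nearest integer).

Side lengths (central angles): a = 1.0372, b = 0.6785, c = 0.9196 rad; semiperimeter s = 1.3176.
By l'Huilier's theorem, tan(E/4) = √[tan(s/2) tan((s−a)/2) tan((s−b)/2) tan((s−c)/2)], giving spherical excess E = 0.3408 rad.
Area = E·R² = 0.3408 × (1737.4)² ≈ 1028663 km².

1028663 km²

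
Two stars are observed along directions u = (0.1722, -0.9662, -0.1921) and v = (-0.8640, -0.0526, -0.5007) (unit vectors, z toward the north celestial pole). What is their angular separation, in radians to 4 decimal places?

u·v = -0.0018; |u| = 1.0000, |v| = 1.0000.
cos θ = (u·v)/(|u||v|) = -0.0018, so θ = 1.5726 rad.

1.5726 rad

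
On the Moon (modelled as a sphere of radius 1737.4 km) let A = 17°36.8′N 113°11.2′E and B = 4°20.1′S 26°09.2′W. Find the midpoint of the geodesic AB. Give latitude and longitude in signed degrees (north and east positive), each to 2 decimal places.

18.49°, 40.03°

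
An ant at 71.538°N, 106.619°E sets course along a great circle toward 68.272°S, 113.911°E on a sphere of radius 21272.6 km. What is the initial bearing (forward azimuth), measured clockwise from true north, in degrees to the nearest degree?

With φ₁ = 1.2486, φ₂ = -1.1916, Δλ = 0.1273 rad, the forward-azimuth formula gives
θ = atan2( sin Δλ cos φ₂ , cos φ₁ sin φ₂ − sin φ₁ cos φ₂ cos Δλ ) = atan2(0.0470, -0.6425) = 175.82°.
So the initial bearing is 176°.

176°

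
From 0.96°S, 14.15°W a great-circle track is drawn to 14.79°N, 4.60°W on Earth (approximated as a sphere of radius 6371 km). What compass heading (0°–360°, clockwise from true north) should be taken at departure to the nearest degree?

With φ₁ = -0.0168, φ₂ = 0.2581, Δλ = 0.1667 rad, the forward-azimuth formula gives
θ = atan2( sin Δλ cos φ₂ , cos φ₁ sin φ₂ − sin φ₁ cos φ₂ cos Δλ ) = atan2(0.1604, 0.2712) = 30.60°.
So the initial bearing is 31°.

31°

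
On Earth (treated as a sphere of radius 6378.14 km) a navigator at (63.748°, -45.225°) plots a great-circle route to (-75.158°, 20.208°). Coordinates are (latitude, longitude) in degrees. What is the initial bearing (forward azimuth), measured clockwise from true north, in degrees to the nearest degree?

With φ₁ = 1.1126, φ₂ = -1.3118, Δλ = 1.1420 rad, the forward-azimuth formula gives
θ = atan2( sin Δλ cos φ₂ , cos φ₁ sin φ₂ − sin φ₁ cos φ₂ cos Δλ ) = atan2(0.2330, -0.5231) = 155.99°.
So the initial bearing is 156°.

156°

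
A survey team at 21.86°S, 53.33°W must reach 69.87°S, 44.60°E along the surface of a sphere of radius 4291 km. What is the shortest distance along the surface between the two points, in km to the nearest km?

5408 km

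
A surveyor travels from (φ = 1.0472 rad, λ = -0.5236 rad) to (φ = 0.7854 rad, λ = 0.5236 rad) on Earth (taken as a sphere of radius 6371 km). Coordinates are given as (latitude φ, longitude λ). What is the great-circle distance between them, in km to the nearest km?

4214 km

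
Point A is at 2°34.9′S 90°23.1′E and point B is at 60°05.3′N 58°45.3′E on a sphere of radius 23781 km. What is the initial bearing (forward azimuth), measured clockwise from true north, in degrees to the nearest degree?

344°

With φ₁ = -0.0451, φ₂ = 1.0487, Δλ = -0.5520 rad, the forward-azimuth formula gives
θ = atan2( sin Δλ cos φ₂ , cos φ₁ sin φ₂ − sin φ₁ cos φ₂ cos Δλ ) = atan2(-0.2615, 0.8850) = -16.46°.
Adding 360° brings this into [0°, 360°): 344°.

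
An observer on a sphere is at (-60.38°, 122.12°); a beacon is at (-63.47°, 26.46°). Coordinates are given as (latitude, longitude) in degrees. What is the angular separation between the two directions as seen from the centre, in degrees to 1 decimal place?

40.9°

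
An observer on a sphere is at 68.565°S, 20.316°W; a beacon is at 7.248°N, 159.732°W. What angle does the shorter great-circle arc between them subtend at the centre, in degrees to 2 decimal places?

113.13°

In radians: φ₁ = -1.1967, φ₂ = 0.1265, Δλ = -139.416° = -2.4333 rad.
Haversine: a = sin²(Δφ/2) + cos φ₁ cos φ₂ sin²(Δλ/2) = 0.3775 + (0.3654)(0.9920)(0.8797) = 0.69638.
Central angle c = 2·arcsin(√a) = 1.97443 rad.
So the angular separation is 113.13°.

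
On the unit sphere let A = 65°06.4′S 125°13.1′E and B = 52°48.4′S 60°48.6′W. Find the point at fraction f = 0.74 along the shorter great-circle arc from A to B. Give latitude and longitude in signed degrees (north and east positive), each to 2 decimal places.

Central angle δ = 1.0820 rad. Interpolating on the sphere with fraction f = 0.74:
P = [sin((1−f)δ)·A + sin(fδ)·B] / sin δ = 0.3144·A + 0.8130·B in Cartesian coordinates,
giving P = (0.1634, -0.3209, -0.9329), i.e. latitude -68.89°, longitude -63.02°.

-68.89°, -63.02°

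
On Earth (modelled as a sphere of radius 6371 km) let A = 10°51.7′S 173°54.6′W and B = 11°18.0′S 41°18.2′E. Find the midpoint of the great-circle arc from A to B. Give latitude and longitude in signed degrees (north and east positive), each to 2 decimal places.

-32.92°, 113.83°

Central angle δ = 2.4187 rad. Interpolating on the sphere with fraction f = 0.5:
P = [sin((1−f)δ)·A + sin(fδ)·B] / sin δ = 1.4139·A + 1.4139·B in Cartesian coordinates,
giving P = (-0.3392, 0.7678, -0.5435), i.e. latitude -32.92°, longitude 113.83°.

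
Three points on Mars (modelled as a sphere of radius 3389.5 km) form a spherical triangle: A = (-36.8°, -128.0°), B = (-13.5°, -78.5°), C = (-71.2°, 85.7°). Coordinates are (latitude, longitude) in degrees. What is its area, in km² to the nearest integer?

Side lengths (central angles): a = 1.6514, b = 1.2107, c = 0.8691 rad; semiperimeter s = 1.8656.
By l'Huilier's theorem, tan(E/4) = √[tan(s/2) tan((s−a)/2) tan((s−b)/2) tan((s−c)/2)], giving spherical excess E = 0.6490 rad.
Area = E·R² = 0.6490 × (3389.5)² ≈ 7456430 km².

7456430 km²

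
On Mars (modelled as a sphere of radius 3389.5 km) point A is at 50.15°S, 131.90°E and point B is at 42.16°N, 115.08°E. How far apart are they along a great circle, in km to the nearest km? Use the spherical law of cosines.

5530 km

Let φ₁ = -0.8753 rad, φ₂ = 0.7358 rad, and Δλ = -0.2936 rad.
cos c = sin φ₁ sin φ₂ + cos φ₁ cos φ₂ cos Δλ = (-0.7677)(0.6712) + (0.6408)(0.7413)(0.9572) = -0.06063,
so c = arccos(-0.06063) = 1.63146 rad.
Distance = R·c = 3389.5 × 1.6315 ≈ 5530 km.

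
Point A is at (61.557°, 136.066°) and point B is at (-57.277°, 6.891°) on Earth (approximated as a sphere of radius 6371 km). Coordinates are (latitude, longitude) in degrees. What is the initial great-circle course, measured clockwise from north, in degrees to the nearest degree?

With φ₁ = 1.0744, φ₂ = -0.9997, Δλ = -2.2545 rad, the forward-azimuth formula gives
θ = atan2( sin Δλ cos φ₂ , cos φ₁ sin φ₂ − sin φ₁ cos φ₂ cos Δλ ) = atan2(-0.4191, -0.1004) = -103.48°.
Adding 360° brings this into [0°, 360°): 257°.

257°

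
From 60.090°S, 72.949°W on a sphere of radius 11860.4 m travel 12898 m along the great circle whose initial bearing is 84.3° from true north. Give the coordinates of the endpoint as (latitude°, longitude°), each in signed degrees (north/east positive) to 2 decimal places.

-21.04°, -2.21°

Angular distance δ = d/R = 12898/11860.4 = 1.08748 rad; initial bearing θ = 1.4713 rad.
sin φ₂ = sin φ₁ cos δ + cos φ₁ sin δ cos θ = (-0.8668)(0.4647) + (0.4986)(0.8855)(0.0993) = -0.3590, so φ₂ = -21.04°.
Δλ = atan2(sin θ sin δ cos φ₁, cos δ − sin φ₁ sin φ₂) = atan2(0.4393, 0.1536) = 70.735°.
λ₂ = -72.949° + 70.735° = -2.21°.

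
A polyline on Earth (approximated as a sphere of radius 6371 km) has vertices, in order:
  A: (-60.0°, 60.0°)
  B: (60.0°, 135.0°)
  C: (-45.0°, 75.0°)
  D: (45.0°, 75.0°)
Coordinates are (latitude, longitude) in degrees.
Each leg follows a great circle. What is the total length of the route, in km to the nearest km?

Leg A→B: central angle 2.3258 rad, distance 14817.7 km.
Leg B→C: central angle 2.0215 rad, distance 12879.0 km.
Leg C→D: central angle 1.5708 rad, distance 10007.5 km.
Total: 14817.7 + 12879.0 + 10007.5 ≈ 37704 km.

37704 km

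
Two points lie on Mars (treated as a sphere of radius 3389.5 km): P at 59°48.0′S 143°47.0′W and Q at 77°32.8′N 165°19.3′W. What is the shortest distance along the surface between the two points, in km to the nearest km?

In radians: φ₁ = -1.0437, φ₂ = 1.3534, Δλ = -21.538° = -0.3759 rad.
cos c = sin φ₁ sin φ₂ + cos φ₁ cos φ₂ cos Δλ = (-0.8643)(0.9765) + (0.5030)(0.2156)(0.9302) = -0.74304,
so c = arccos(-0.74304) = 2.40840 rad.
Distance = R·c = 3389.5 × 2.4084 ≈ 8163 km.

8163 km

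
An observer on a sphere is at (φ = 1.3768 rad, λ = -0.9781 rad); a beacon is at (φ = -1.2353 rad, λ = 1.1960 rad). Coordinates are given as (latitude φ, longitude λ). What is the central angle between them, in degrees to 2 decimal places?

164.27°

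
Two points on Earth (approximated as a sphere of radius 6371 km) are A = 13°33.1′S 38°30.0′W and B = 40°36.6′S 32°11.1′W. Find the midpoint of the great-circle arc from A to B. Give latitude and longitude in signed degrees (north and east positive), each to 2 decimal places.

-27.12°, -35.73°

The central angle between A and B is δ = 0.4820 rad.
With f = 0.5, the slerp weights are sin((1−f)δ)/sin δ = 0.5149 and sin(fδ)/sin δ = 0.5149.
Weighted sum of the unit vectors: (0.5149)·(0.7608,-0.6052,-0.2343) + (0.5149)·(0.6425,-0.4044,-0.6509) = (0.7225, -0.5198, -0.4558).
Converting back: φ = atan2(z, √(x²+y²)) = -27.12°, λ = atan2(y, x) = -35.73°.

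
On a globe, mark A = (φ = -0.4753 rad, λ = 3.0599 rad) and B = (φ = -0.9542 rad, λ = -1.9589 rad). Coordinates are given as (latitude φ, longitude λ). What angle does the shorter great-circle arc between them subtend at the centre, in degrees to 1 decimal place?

With latitudes φ₁ = -27.233°, φ₂ = -54.672° and longitude difference Δλ = 72.444°:
cos c = sin φ₁ sin φ₂ + cos φ₁ cos φ₂ cos Δλ = (-0.4576)(-0.8159) + (0.8892)(0.5783)(0.3016) = 0.52843,
so c = arccos(0.52843) = 1.01405 rad.
So the angular separation is 58.1°.

58.1°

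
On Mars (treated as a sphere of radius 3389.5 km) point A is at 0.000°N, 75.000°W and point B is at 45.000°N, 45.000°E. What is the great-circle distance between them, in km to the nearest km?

Let φ₁ = 0.0000 rad, φ₂ = 0.7854 rad, and Δλ = 2.0944 rad.
cos c = sin φ₁ sin φ₂ + cos φ₁ cos φ₂ cos Δλ = (0.0000)(0.7071) + (1.0000)(0.7071)(-0.5000) = -0.35355,
so c = arccos(-0.35355) = 1.93216 rad.
Distance = R·c = 3389.5 × 1.9322 ≈ 6549 km.

6549 km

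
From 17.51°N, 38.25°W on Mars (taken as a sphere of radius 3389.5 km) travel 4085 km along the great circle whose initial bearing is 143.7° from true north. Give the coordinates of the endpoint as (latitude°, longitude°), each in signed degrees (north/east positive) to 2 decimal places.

-37.61°, 6.01°

Angular distance δ = d/R = 4085/3389.5 = 1.20519 rad; initial bearing θ = 2.5080 rad.
sin φ₂ = sin φ₁ cos δ + cos φ₁ sin δ cos θ = (0.3009)(0.3575) + (0.9537)(0.9339)(-0.8059) = -0.6102, so φ₂ = -37.61°.
Δλ = atan2(sin θ sin δ cos φ₁, cos δ − sin φ₁ sin φ₂) = atan2(0.5273, 0.5411) = 44.258°.
λ₂ = -38.250° + 44.258° = 6.01°.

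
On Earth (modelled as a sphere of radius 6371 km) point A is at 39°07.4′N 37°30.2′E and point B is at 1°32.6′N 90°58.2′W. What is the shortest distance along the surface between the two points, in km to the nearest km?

13092 km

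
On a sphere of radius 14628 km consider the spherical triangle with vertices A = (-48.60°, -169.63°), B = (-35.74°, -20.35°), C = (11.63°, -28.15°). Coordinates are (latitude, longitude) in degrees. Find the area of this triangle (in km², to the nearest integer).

153960842 km²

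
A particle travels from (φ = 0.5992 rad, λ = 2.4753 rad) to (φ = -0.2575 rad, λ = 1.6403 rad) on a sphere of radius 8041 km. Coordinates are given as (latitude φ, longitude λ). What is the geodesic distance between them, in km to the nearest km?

9389 km

With latitudes φ₁ = 34.332°, φ₂ = -14.754° and longitude difference Δλ = -47.842°:
Haversine: a = sin²(Δφ/2) + cos φ₁ cos φ₂ sin²(Δλ/2) = 0.1725 + (0.8258)(0.9670)(0.1644) = 0.30382.
Central angle c = 2·arcsin(√a) = 1.16761 rad.
Distance = R·c = 8041 × 1.1676 ≈ 9389 km.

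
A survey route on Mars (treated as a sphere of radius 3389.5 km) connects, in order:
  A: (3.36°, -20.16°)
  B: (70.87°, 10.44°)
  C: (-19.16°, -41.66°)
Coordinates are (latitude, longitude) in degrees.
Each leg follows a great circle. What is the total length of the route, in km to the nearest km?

9891 km

Leg A→B: central angle 1.2271 rad, distance 4159.3 km.
Leg B→C: central angle 1.6910 rad, distance 5731.7 km.
Total: 4159.3 + 5731.7 ≈ 9891 km.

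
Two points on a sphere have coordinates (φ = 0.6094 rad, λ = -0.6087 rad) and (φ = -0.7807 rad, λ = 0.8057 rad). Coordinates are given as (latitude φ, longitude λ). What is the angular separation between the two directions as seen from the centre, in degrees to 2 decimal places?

108.19°

Let φ₁ = 0.6094 rad, φ₂ = -0.7807 rad, and Δλ = 1.4144 rad.
cos c = sin φ₁ sin φ₂ + cos φ₁ cos φ₂ cos Δλ = (0.5724)(-0.7038) + (0.8200)(0.7104)(0.1558) = -0.31209,
so c = arccos(-0.31209) = 1.88819 rad.
So the angular separation is 108.19°.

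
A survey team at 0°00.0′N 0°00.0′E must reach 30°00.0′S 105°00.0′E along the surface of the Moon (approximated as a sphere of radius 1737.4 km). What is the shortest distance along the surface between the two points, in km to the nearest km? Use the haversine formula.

In radians: φ₁ = 0.0000, φ₂ = -0.5236, Δλ = 105.000° = 1.8326 rad.
Haversine: a = sin²(Δφ/2) + cos φ₁ cos φ₂ sin²(Δλ/2) = 0.0670 + (1.0000)(0.8660)(0.6294) = 0.61207.
Central angle c = 2·arcsin(√a) = 1.79686 rad.
Distance = R·c = 1737.4 × 1.7969 ≈ 3122 km.

3122 km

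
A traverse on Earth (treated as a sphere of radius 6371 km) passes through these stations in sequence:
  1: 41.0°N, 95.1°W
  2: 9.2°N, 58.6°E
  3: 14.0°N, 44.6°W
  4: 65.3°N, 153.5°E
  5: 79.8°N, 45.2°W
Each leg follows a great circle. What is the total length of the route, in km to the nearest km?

Leg 1→2: central angle 2.1688 rad, distance 13817.4 km.
Leg 2→3: central angle 1.7518 rad, distance 11160.9 km.
Leg 3→4: central angle 1.7372 rad, distance 11067.5 km.
Leg 4→5: central angle 0.6023 rad, distance 3837.0 km.
Total: 13817.4 + 11160.9 + 11067.5 + 3837.0 ≈ 39883 km.

39883 km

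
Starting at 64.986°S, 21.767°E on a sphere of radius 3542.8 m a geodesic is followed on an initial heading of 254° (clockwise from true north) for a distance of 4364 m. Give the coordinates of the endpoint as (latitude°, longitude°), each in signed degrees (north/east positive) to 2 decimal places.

Angular distance δ = d/R = 4364/3542.8 = 1.23179 rad; initial bearing θ = 4.4331 rad.
sin φ₂ = sin φ₁ cos δ + cos φ₁ sin δ cos θ = (-0.9062)(0.3325) + (0.4228)(0.9431)(-0.2756) = -0.4113, so φ₂ = -24.28°.
Δλ = atan2(sin θ sin δ cos φ₁, cos δ − sin φ₁ sin φ₂) = atan2(-0.3833, -0.0402) = -95.979°.
λ₂ = 21.767° − 95.979° = -74.21°.

-24.28°, -74.21°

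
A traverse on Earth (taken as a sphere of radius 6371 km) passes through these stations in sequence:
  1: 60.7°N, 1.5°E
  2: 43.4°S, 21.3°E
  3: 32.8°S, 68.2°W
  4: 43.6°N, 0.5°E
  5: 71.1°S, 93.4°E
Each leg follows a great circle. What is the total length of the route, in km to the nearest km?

Leg 1→2: central angle 1.8386 rad, distance 11713.9 km.
Leg 2→3: central angle 1.1837 rad, distance 7541.2 km.
Leg 3→4: central angle 1.7238 rad, distance 10982.6 km.
Leg 4→5: central angle 2.2974 rad, distance 14636.5 km.
Total: 11713.9 + 7541.2 + 10982.6 + 14636.5 ≈ 44874 km.

44874 km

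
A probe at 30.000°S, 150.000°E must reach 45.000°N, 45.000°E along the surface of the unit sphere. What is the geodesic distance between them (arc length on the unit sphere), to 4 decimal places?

2.1084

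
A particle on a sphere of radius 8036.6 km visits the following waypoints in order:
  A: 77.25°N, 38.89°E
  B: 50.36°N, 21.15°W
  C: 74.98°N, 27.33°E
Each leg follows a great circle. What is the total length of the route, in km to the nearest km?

Leg A→B: central angle 0.6069 rad, distance 4877.8 km.
Leg B→C: central angle 0.5484 rad, distance 4407.4 km.
Total: 4877.8 + 4407.4 ≈ 9285 km.

9285 km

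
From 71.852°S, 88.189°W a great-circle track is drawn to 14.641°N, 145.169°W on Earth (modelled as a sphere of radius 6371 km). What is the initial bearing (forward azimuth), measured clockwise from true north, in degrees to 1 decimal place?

Δλ = -56.980° = -0.9945 rad.
y = sin Δλ · cos φ₂ = (-0.8385)(0.9675) = -0.8113
x = cos φ₁ sin φ₂ − sin φ₁ cos φ₂ cos Δλ = (0.3115)(0.2528) − (-0.9503)(0.9675)(0.5449) = 0.5797
θ = atan2(y, x) = -54.45°; adding 360° gives 305.6°.

305.6°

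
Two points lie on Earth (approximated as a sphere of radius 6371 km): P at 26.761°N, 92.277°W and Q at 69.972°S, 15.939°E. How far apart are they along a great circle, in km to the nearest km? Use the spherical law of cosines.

In radians: φ₁ = 0.4671, φ₂ = -1.2212, Δλ = 108.216° = 1.8887 rad.
cos c = sin φ₁ sin φ₂ + cos φ₁ cos φ₂ cos Δλ = (0.4503)(-0.9395) + (0.8929)(0.3425)(-0.3126) = -0.51863,
so c = arccos(-0.51863) = 2.11605 rad.
Distance = R·c = 6371 × 2.1160 ≈ 13481 km.

13481 km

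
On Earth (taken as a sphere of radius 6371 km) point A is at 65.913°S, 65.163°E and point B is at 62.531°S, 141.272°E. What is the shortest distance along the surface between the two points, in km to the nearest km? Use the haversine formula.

Let φ₁ = -1.1504 rad, φ₂ = -1.0914 rad, and Δλ = 1.3284 rad.
Haversine: a = sin²(Δφ/2) + cos φ₁ cos φ₂ sin²(Δλ/2) = 0.0009 + (0.4081)(0.4613)(0.3800) = 0.07240.
Central angle c = 2·arcsin(√a) = 0.54486 rad.
Distance = R·c = 6371 × 0.5449 ≈ 3471 km.

3471 km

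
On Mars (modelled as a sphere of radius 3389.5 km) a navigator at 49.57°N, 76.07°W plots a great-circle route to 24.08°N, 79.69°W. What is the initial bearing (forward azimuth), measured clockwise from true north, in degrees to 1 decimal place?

With φ₁ = 0.8652, φ₂ = 0.4203, Δλ = -0.0632 rad, the forward-azimuth formula gives
θ = atan2( sin Δλ cos φ₂ , cos φ₁ sin φ₂ − sin φ₁ cos φ₂ cos Δλ ) = atan2(-0.0576, -0.4290) = -172.35°.
Adding 360° brings this into [0°, 360°): 187.7°.

187.7°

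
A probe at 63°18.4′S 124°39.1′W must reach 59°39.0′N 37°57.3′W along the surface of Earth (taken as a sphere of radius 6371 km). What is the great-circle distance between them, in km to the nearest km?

15487 km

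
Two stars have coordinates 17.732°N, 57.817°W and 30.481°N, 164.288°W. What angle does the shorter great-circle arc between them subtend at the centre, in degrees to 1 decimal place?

94.5°

Let φ₁ = 0.3095 rad, φ₂ = 0.5320 rad, and Δλ = -1.8583 rad.
Haversine: a = sin²(Δφ/2) + cos φ₁ cos φ₂ sin²(Δλ/2) = 0.0123 + (0.9525)(0.8618)(0.6418) = 0.53912.
Central angle c = 2·arcsin(√a) = 1.64912 rad.
So the angular separation is 94.5°.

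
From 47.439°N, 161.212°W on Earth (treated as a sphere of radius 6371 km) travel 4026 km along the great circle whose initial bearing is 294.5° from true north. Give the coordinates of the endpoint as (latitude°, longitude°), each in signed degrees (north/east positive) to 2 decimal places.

49.46°, 142.99°

Angular distance δ = d/R = 4026/6371 = 0.63193 rad; initial bearing θ = 5.1400 rad.
sin φ₂ = sin φ₁ cos δ + cos φ₁ sin δ cos θ = (0.7366)(0.8069) + (0.6764)(0.5907)(0.4147) = 0.7600, so φ₂ = 49.46°.
Δλ = atan2(sin θ sin δ cos φ₁, cos δ − sin φ₁ sin φ₂) = atan2(-0.3636, 0.2471) = -55.797°.
λ₂ = -161.212° − 55.797° = -217.01° → 142.99° after wrapping to (−180°, 180°].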